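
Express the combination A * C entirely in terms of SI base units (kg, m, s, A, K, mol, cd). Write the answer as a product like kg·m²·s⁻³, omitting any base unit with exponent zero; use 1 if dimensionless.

C = A·s = s·A (charge = current × time).
Combining: A·C = A · (s·A) = s·A².

s·A²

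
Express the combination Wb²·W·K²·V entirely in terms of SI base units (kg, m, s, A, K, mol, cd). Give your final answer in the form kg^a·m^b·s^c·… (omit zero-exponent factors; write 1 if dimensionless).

Wb = V·s (flux: a volt is a weber per second),
    = kg·m²·s⁻²·A⁻¹.
So Wb² = kg²·m⁴·s⁻⁴·A⁻².
W = J/s (power = energy per time),
    = kg·m²·s⁻³.
V = W/A (potential = power per current),
    = kg·m²·s⁻³·A⁻¹.
Combining: Wb²·W·K²·V = (kg²·m⁴·s⁻⁴·A⁻²) · (kg·m²·s⁻³) · K² · (kg·m²·s⁻³·A⁻¹) = kg⁴·m⁸·s⁻¹⁰·A⁻³·K².

kg⁴·m⁸·s⁻¹⁰·A⁻³·K²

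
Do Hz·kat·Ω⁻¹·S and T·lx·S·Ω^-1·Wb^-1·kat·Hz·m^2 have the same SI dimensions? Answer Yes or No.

No

Left side:
  Hz = 1/s = s⁻¹ (frequency is cycles per second).
  kat = mol/s = s⁻¹·mol (catalytic activity).
  Ω = V/A (resistance = voltage per current),
      = kg·m²·s⁻³·A⁻².
  So Ω⁻¹ = kg⁻¹·m⁻²·s³·A².
  S = 1/Ω (conductance is reciprocal resistance),
      = kg⁻¹·m⁻²·s³·A².
  Combining: Hz·kat·Ω⁻¹·S = s⁻¹ · (s⁻¹·mol) · (kg⁻¹·m⁻²·s³·A²) · (kg⁻¹·m⁻²·s³·A²) = kg⁻²·m⁻⁴·s⁴·A⁴·mol.
Right side:
  T = kg·s⁻²·A⁻¹.
  lx = m⁻²·cd.
  S = kg⁻¹·m⁻²·s³·A².
  Ω = kg·m²·s⁻³·A⁻².
  So Ω⁻¹ = kg⁻¹·m⁻²·s³·A².
  Wb = kg·m²·s⁻²·A⁻¹.
  So Wb⁻¹ = kg⁻¹·m⁻²·s²·A.
  kat = s⁻¹·mol.
  Hz = s⁻¹.
  Combining: T·lx·S·Ω⁻¹·Wb⁻¹·kat·Hz·m² = (kg·s⁻²·A⁻¹) · (m⁻²·cd) · (kg⁻¹·m⁻²·s³·A²) · (kg⁻¹·m⁻²·s³·A²) · (kg⁻¹·m⁻²·s²·A) · (s⁻¹·mol) · s⁻¹ · m² = kg⁻²·m⁻⁶·s⁴·A⁴·mol·cd.
Left is kg⁻²·m⁻⁴·s⁴·A⁴·mol; right is kg⁻²·m⁻⁶·s⁴·A⁴·mol·cd — different.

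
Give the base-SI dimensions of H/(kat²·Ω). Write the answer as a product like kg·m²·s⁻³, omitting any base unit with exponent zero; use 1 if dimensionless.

s³·mol⁻²

kat = mol/s = s⁻¹·mol (catalytic activity).
So kat⁻² = s²·mol⁻².
Ω = V/A (resistance = voltage per current),
    = kg·m²·s⁻³·A⁻².
So Ω⁻¹ = kg⁻¹·m⁻²·s³·A².
H = Wb/A (inductance = flux per current),
    = kg·m²·s⁻²·A⁻².
Combining: kat⁻²·Ω⁻¹·H = (s²·mol⁻²) · (kg⁻¹·m⁻²·s³·A²) · (kg·m²·s⁻²·A⁻²) = s³·mol⁻².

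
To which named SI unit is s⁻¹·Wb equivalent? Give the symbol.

V

Wb = kg·m²·s⁻²·A⁻¹.
Combining: s⁻¹·Wb = s⁻¹ · (kg·m²·s⁻²·A⁻¹) = kg·m²·s⁻³·A⁻¹.
kg·m²·s⁻³·A⁻¹ is the base-SI form of the volt.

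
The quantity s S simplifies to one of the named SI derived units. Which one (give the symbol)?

S = 1/Ω (conductance is reciprocal resistance),
    = kg⁻¹·m⁻²·s³·A².
Combining: s·S = s · (kg⁻¹·m⁻²·s³·A²) = kg⁻¹·m⁻²·s⁴·A².
kg⁻¹·m⁻²·s⁴·A² is the base-SI form of the farad.

F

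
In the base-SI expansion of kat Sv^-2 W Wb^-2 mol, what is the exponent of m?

-6

kat = mol/s = s⁻¹·mol (catalytic activity).
Sv = J/kg (equivalent dose = energy per mass),
    = m²·s⁻².
So Sv⁻² = m⁻⁴·s⁴.
W = J/s (power = energy per time),
    = kg·m²·s⁻³.
Wb = V·s (flux: a volt is a weber per second),
    = kg·m²·s⁻²·A⁻¹.
So Wb⁻² = kg⁻²·m⁻⁴·s⁴·A².
Combining: kat·Sv⁻²·W·Wb⁻²·mol = (s⁻¹·mol) · (m⁻⁴·s⁴) · (kg·m²·s⁻³) · (kg⁻²·m⁻⁴·s⁴·A²) · mol = kg⁻¹·m⁻⁶·s⁴·A²·mol².
The exponent of m is -6.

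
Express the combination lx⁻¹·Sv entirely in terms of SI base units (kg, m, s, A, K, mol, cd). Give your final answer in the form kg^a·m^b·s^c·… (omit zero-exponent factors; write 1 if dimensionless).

m⁴·s⁻²·cd⁻¹

lx = m⁻²·cd.
So lx⁻¹ = m²·cd⁻¹.
Sv = m²·s⁻².
Combining: lx⁻¹·Sv = (m²·cd⁻¹) · (m²·s⁻²) = m⁴·s⁻²·cd⁻¹.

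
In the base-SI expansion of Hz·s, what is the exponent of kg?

Hz = s⁻¹.
Combining: Hz·s = s⁻¹ · s = 1.
The exponent of kg is 0.

0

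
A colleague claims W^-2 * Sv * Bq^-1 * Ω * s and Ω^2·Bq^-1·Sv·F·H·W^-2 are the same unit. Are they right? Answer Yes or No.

Left side:
  W = kg·m²·s⁻³.
  So W⁻² = kg⁻²·m⁻⁴·s⁶.
  Sv = m²·s⁻².
  Bq = s⁻¹.
  So Bq⁻¹ = s.
  Ω = kg·m²·s⁻³·A⁻².
  Combining: W⁻²·Sv·Bq⁻¹·Ω·s = (kg⁻²·m⁻⁴·s⁶) · (m²·s⁻²) · s · (kg·m²·s⁻³·A⁻²) · s = kg⁻¹·s³·A⁻².
Right side:
  Ω = V/A (resistance = voltage per current),
      = kg·m²·s⁻³·A⁻².
  So Ω² = kg²·m⁴·s⁻⁶·A⁻⁴.
  Bq = 1/s = s⁻¹ (activity is decays per second).
  So Bq⁻¹ = s.
  Sv = J/kg (equivalent dose = energy per mass),
      = m²·s⁻².
  F = C/V (capacitance = charge per voltage),
      = A·s/(kg·m²·s⁻³·A⁻¹) (substituting C and V),
      = kg⁻¹·m⁻²·s⁴·A².
  H = Wb/A (inductance = flux per current),
      = kg·m²·s⁻²·A⁻².
  W = J/s (power = energy per time),
      = kg·m²·s⁻³.
  So W⁻² = kg⁻²·m⁻⁴·s⁶.
  Combining: Ω²·Bq⁻¹·Sv·F·H·W⁻² = (kg²·m⁴·s⁻⁶·A⁻⁴) · s · (m²·s⁻²) · (kg⁻¹·m⁻²·s⁴·A²) · (kg·m²·s⁻²·A⁻²) · (kg⁻²·m⁻⁴·s⁶) = m²·s·A⁻⁴.
Left is kg⁻¹·s³·A⁻²; right is m²·s·A⁻⁴ — different.

No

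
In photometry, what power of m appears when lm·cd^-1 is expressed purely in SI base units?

lm = cd·sr = cd (luminous flux; sr is dimensionless).
Combining: lm·cd⁻¹ = cd · cd⁻¹ = 1.
The exponent of m is 0.

0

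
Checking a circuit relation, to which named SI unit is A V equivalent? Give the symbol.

V = W/A (potential = power per current),
    = kg·m²·s⁻³·A⁻¹.
Combining: A·V = A · (kg·m²·s⁻³·A⁻¹) = kg·m²·s⁻³.
kg·m²·s⁻³ is the base-SI form of the watt.

W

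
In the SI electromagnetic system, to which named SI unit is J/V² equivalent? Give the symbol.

F

J = kg·m²·s⁻².
V = kg·m²·s⁻³·A⁻¹.
So V⁻² = kg⁻²·m⁻⁴·s⁶·A².
Combining: J·V⁻² = (kg·m²·s⁻²) · (kg⁻²·m⁻⁴·s⁶·A²) = kg⁻¹·m⁻²·s⁴·A².
kg⁻¹·m⁻²·s⁴·A² is the base-SI form of the farad.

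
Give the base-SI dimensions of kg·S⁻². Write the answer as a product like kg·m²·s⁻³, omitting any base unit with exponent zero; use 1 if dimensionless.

S = 1/Ω (conductance is reciprocal resistance),
    = kg⁻¹·m⁻²·s³·A².
So S⁻² = kg²·m⁴·s⁻⁶·A⁻⁴.
Combining: kg·S⁻² = kg · (kg²·m⁴·s⁻⁶·A⁻⁴) = kg³·m⁴·s⁻⁶·A⁻⁴.

kg³·m⁴·s⁻⁶·A⁻⁴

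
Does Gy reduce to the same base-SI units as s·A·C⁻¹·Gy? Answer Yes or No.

Left side:
  Gy = m²·s⁻².
Right side:
  C = s·A.
  So C⁻¹ = s⁻¹·A⁻¹.
  Gy = m²·s⁻².
  Combining: s·A·C⁻¹·Gy = s · A · (s⁻¹·A⁻¹) · (m²·s⁻²) = m²·s⁻².
Both reduce to m²·s⁻².

Yes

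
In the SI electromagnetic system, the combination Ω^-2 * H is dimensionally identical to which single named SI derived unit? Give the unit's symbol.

Ω = kg·m²·s⁻³·A⁻².
So Ω⁻² = kg⁻²·m⁻⁴·s⁶·A⁴.
H = kg·m²·s⁻²·A⁻².
Combining: Ω⁻²·H = (kg⁻²·m⁻⁴·s⁶·A⁴) · (kg·m²·s⁻²·A⁻²) = kg⁻¹·m⁻²·s⁴·A².
kg⁻¹·m⁻²·s⁴·A² is the base-SI form of the farad.

F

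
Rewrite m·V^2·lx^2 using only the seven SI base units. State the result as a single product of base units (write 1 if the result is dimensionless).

V = kg·m²·s⁻³·A⁻¹.
So V² = kg²·m⁴·s⁻⁶·A⁻².
lx = m⁻²·cd.
So lx² = m⁻⁴·cd².
Combining: m·V²·lx² = m · (kg²·m⁴·s⁻⁶·A⁻²) · (m⁻⁴·cd²) = kg²·m·s⁻⁶·A⁻²·cd².

kg²·m·s⁻⁶·A⁻²·cd²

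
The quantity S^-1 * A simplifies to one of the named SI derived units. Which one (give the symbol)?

V

S = kg⁻¹·m⁻²·s³·A².
So S⁻¹ = kg·m²·s⁻³·A⁻².
Combining: S⁻¹·A = (kg·m²·s⁻³·A⁻²) · A = kg·m²·s⁻³·A⁻¹.
kg·m²·s⁻³·A⁻¹ is the base-SI form of the volt.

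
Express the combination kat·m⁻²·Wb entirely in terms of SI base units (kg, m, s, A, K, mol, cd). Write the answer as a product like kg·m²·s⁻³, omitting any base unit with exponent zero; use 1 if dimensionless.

kg·s⁻³·A⁻¹·mol

kat = s⁻¹·mol.
Wb = kg·m²·s⁻²·A⁻¹.
Combining: kat·m⁻²·Wb = (s⁻¹·mol) · m⁻² · (kg·m²·s⁻²·A⁻¹) = kg·s⁻³·A⁻¹·mol.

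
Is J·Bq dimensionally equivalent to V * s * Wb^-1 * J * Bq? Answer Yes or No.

Yes

Left side:
  J = N·m (work = force × distance),
      = kg·m²·s⁻².
  Bq = 1/s = s⁻¹ (activity is decays per second).
  Combining: J·Bq = (kg·m²·s⁻²) · s⁻¹ = kg·m²·s⁻³.
Right side:
  V = W/A (potential = power per current),
      = kg·m²·s⁻³·A⁻¹.
  Wb = V·s (flux: a volt is a weber per second),
      = kg·m²·s⁻²·A⁻¹.
  So Wb⁻¹ = kg⁻¹·m⁻²·s²·A.
  J = N·m (work = force × distance),
      = kg·m²·s⁻².
  Bq = 1/s = s⁻¹ (activity is decays per second).
  Combining: V·s·Wb⁻¹·J·Bq = (kg·m²·s⁻³·A⁻¹) · s · (kg⁻¹·m⁻²·s²·A) · (kg·m²·s⁻²) · s⁻¹ = kg·m²·s⁻³.
Both reduce to kg·m²·s⁻³.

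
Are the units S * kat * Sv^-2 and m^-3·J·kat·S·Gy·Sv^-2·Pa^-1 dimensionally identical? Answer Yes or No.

Left side:
  S = kg⁻¹·m⁻²·s³·A².
  kat = s⁻¹·mol.
  Sv = m²·s⁻².
  So Sv⁻² = m⁻⁴·s⁴.
  Combining: S·kat·Sv⁻² = (kg⁻¹·m⁻²·s³·A²) · (s⁻¹·mol) · (m⁻⁴·s⁴) = kg⁻¹·m⁻⁶·s⁶·A²·mol.
Right side:
  J = N·m (work = force × distance),
      = kg·m²·s⁻².
  kat = mol/s = s⁻¹·mol (catalytic activity).
  S = 1/Ω (conductance is reciprocal resistance),
      = kg⁻¹·m⁻²·s³·A².
  Gy = J/kg (absorbed dose = energy per mass),
      = m²·s⁻².
  Sv = J/kg (equivalent dose = energy per mass),
      = m²·s⁻².
  So Sv⁻² = m⁻⁴·s⁴.
  Pa = N/m² (pressure = force per area),
      = kg·m⁻¹·s⁻².
  So Pa⁻¹ = kg⁻¹·m·s².
  Combining: m⁻³·J·kat·S·Gy·Sv⁻²·Pa⁻¹ = m⁻³ · (kg·m²·s⁻²) · (s⁻¹·mol) · (kg⁻¹·m⁻²·s³·A²) · (m²·s⁻²) · (m⁻⁴·s⁴) · (kg⁻¹·m·s²) = kg⁻¹·m⁻⁴·s⁴·A²·mol.
Left is kg⁻¹·m⁻⁶·s⁶·A²·mol; right is kg⁻¹·m⁻⁴·s⁴·A²·mol — different.

No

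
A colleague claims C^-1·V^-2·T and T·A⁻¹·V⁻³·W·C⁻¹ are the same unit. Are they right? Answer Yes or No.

Yes

Left side:
  C = A·s = s·A (charge = current × time).
  So C⁻¹ = s⁻¹·A⁻¹.
  V = W/A (potential = power per current),
      = kg·m²·s⁻³·A⁻¹.
  So V⁻² = kg⁻²·m⁻⁴·s⁶·A².
  T = Wb/m² (flux density = flux per area),
      = kg·s⁻²·A⁻¹.
  Combining: C⁻¹·V⁻²·T = (s⁻¹·A⁻¹) · (kg⁻²·m⁻⁴·s⁶·A²) · (kg·s⁻²·A⁻¹) = kg⁻¹·m⁻⁴·s³.
Right side:
  T = Wb/m² (flux density = flux per area),
      = kg·s⁻²·A⁻¹.
  V = W/A (potential = power per current),
      = kg·m²·s⁻³·A⁻¹.
  So V⁻³ = kg⁻³·m⁻⁶·s⁹·A³.
  W = J/s (power = energy per time),
      = kg·m²·s⁻³.
  C = A·s = s·A (charge = current × time).
  So C⁻¹ = s⁻¹·A⁻¹.
  Combining: T·A⁻¹·V⁻³·W·C⁻¹ = (kg·s⁻²·A⁻¹) · A⁻¹ · (kg⁻³·m⁻⁶·s⁹·A³) · (kg·m²·s⁻³) · (s⁻¹·A⁻¹) = kg⁻¹·m⁻⁴·s³.
Both reduce to kg⁻¹·m⁻⁴·s³.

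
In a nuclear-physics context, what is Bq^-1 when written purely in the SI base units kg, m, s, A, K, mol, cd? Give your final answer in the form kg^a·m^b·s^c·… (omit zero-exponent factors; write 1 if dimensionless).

Bq = 1/s = s⁻¹ (activity is decays per second).
So Bq⁻¹ = s.

s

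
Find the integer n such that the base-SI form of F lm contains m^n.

F = C/V (capacitance = charge per voltage),
    = A·s/(kg·m²·s⁻³·A⁻¹) (substituting C and V),
    = kg⁻¹·m⁻²·s⁴·A².
lm = cd·sr = cd (luminous flux; sr is dimensionless).
Combining: F·lm = (kg⁻¹·m⁻²·s⁴·A²) · cd = kg⁻¹·m⁻²·s⁴·A²·cd.
The exponent of m is -2.

-2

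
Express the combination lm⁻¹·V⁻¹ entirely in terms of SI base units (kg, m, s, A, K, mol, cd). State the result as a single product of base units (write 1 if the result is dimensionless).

lm = cd.
So lm⁻¹ = cd⁻¹.
V = kg·m²·s⁻³·A⁻¹.
So V⁻¹ = kg⁻¹·m⁻²·s³·A.
Combining: lm⁻¹·V⁻¹ = cd⁻¹ · (kg⁻¹·m⁻²·s³·A) = kg⁻¹·m⁻²·s³·A·cd⁻¹.

kg⁻¹·m⁻²·s³·A·cd⁻¹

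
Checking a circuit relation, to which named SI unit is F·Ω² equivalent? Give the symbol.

F = C/V (capacitance = charge per voltage),
    = A·s/(kg·m²·s⁻³·A⁻¹) (substituting C and V),
    = kg⁻¹·m⁻²·s⁴·A².
Ω = V/A (resistance = voltage per current),
    = kg·m²·s⁻³·A⁻².
So Ω² = kg²·m⁴·s⁻⁶·A⁻⁴.
Combining: F·Ω² = (kg⁻¹·m⁻²·s⁴·A²) · (kg²·m⁴·s⁻⁶·A⁻⁴) = kg·m²·s⁻²·A⁻².
kg·m²·s⁻²·A⁻² is the base-SI form of the henry.

H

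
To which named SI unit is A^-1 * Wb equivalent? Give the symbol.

Wb = kg·m²·s⁻²·A⁻¹.
Combining: A⁻¹·Wb = A⁻¹ · (kg·m²·s⁻²·A⁻¹) = kg·m²·s⁻²·A⁻².
kg·m²·s⁻²·A⁻² is the base-SI form of the henry.

H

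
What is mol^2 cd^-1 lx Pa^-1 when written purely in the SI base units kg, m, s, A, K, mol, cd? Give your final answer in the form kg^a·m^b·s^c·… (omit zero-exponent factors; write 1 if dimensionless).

kg⁻¹·m⁻¹·s²·mol²

lx = m⁻²·cd.
Pa = kg·m⁻¹·s⁻².
So Pa⁻¹ = kg⁻¹·m·s².
Combining: mol²·cd⁻¹·lx·Pa⁻¹ = mol² · cd⁻¹ · (m⁻²·cd) · (kg⁻¹·m·s²) = kg⁻¹·m⁻¹·s²·mol².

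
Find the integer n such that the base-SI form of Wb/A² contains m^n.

2

Wb = V·s (flux: a volt is a weber per second),
    = kg·m²·s⁻²·A⁻¹.
Combining: A⁻²·Wb = A⁻² · (kg·m²·s⁻²·A⁻¹) = kg·m²·s⁻²·A⁻³.
The exponent of m is 2.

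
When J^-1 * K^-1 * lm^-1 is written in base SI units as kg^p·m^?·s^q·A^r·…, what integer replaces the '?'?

J = N·m (work = force × distance),
    = kg·m²·s⁻².
So J⁻¹ = kg⁻¹·m⁻²·s².
lm = cd·sr = cd (luminous flux; sr is dimensionless).
So lm⁻¹ = cd⁻¹.
Combining: J⁻¹·K⁻¹·lm⁻¹ = (kg⁻¹·m⁻²·s²) · K⁻¹ · cd⁻¹ = kg⁻¹·m⁻²·s²·K⁻¹·cd⁻¹.
The exponent of m is -2.

-2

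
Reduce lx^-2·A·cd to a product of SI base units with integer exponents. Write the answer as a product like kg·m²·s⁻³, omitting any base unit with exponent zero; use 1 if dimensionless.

lx = lm/m² (illuminance = luminous flux per area),
    = m⁻²·cd.
So lx⁻² = m⁴·cd⁻².
Combining: lx⁻²·A·cd = (m⁴·cd⁻²) · A · cd = m⁴·A·cd⁻¹.

m⁴·A·cd⁻¹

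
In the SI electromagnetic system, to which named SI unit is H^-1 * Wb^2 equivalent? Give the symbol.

J

H = kg·m²·s⁻²·A⁻².
So H⁻¹ = kg⁻¹·m⁻²·s²·A².
Wb = kg·m²·s⁻²·A⁻¹.
So Wb² = kg²·m⁴·s⁻⁴·A⁻².
Combining: H⁻¹·Wb² = (kg⁻¹·m⁻²·s²·A²) · (kg²·m⁴·s⁻⁴·A⁻²) = kg·m²·s⁻².
kg·m²·s⁻² is the base-SI form of the joule.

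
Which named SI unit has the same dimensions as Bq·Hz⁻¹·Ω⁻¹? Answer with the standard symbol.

Bq = 1/s = s⁻¹ (activity is decays per second).
Hz = 1/s = s⁻¹ (frequency is cycles per second).
So Hz⁻¹ = s.
Ω = V/A (resistance = voltage per current),
    = kg·m²·s⁻³·A⁻².
So Ω⁻¹ = kg⁻¹·m⁻²·s³·A².
Combining: Bq·Hz⁻¹·Ω⁻¹ = s⁻¹ · s · (kg⁻¹·m⁻²·s³·A²) = kg⁻¹·m⁻²·s³·A².
kg⁻¹·m⁻²·s³·A² is the base-SI form of the siemens.

S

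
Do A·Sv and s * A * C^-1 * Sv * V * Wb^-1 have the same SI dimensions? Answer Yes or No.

Left side:
  Sv = J/kg (equivalent dose = energy per mass),
      = m²·s⁻².
  Combining: A·Sv = A · (m²·s⁻²) = m²·s⁻²·A.
Right side:
  C = s·A.
  So C⁻¹ = s⁻¹·A⁻¹.
  Sv = m²·s⁻².
  V = kg·m²·s⁻³·A⁻¹.
  Wb = kg·m²·s⁻²·A⁻¹.
  So Wb⁻¹ = kg⁻¹·m⁻²·s²·A.
  Combining: s·A·C⁻¹·Sv·V·Wb⁻¹ = s · A · (s⁻¹·A⁻¹) · (m²·s⁻²) · (kg·m²·s⁻³·A⁻¹) · (kg⁻¹·m⁻²·s²·A) = m²·s⁻³.
Left is m²·s⁻²·A; right is m²·s⁻³ — different.

No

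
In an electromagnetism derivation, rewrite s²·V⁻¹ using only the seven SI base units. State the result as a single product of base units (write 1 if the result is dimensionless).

kg⁻¹·m⁻²·s⁵·A

V = W/A (potential = power per current),
    = kg·m²·s⁻³·A⁻¹.
So V⁻¹ = kg⁻¹·m⁻²·s³·A.
Combining: s²·V⁻¹ = s² · (kg⁻¹·m⁻²·s³·A) = kg⁻¹·m⁻²·s⁵·A.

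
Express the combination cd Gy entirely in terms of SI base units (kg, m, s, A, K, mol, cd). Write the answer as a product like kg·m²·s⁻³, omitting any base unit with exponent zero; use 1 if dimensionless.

Gy = m²·s⁻².
Combining: cd·Gy = cd · (m²·s⁻²) = m²·s⁻²·cd.

m²·s⁻²·cd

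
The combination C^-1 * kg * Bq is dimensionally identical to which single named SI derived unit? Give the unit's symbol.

C = A·s = s·A (charge = current × time).
So C⁻¹ = s⁻¹·A⁻¹.
Bq = 1/s = s⁻¹ (activity is decays per second).
Combining: C⁻¹·kg·Bq = (s⁻¹·A⁻¹) · kg · s⁻¹ = kg·s⁻²·A⁻¹.
kg·s⁻²·A⁻¹ is the base-SI form of the tesla.

T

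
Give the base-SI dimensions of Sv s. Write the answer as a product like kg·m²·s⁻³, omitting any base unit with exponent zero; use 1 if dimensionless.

Sv = J/kg (equivalent dose = energy per mass),
    = m²·s⁻².
Combining: Sv·s = (m²·s⁻²) · s = m²·s⁻¹.

m²·s⁻¹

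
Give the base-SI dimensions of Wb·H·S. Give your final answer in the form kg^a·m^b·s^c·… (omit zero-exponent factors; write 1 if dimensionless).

kg·m²·s⁻¹·A⁻¹

Wb = V·s (flux: a volt is a weber per second),
    = kg·m²·s⁻²·A⁻¹.
H = Wb/A (inductance = flux per current),
    = kg·m²·s⁻²·A⁻².
S = 1/Ω (conductance is reciprocal resistance),
    = kg⁻¹·m⁻²·s³·A².
Combining: Wb·H·S = (kg·m²·s⁻²·A⁻¹) · (kg·m²·s⁻²·A⁻²) · (kg⁻¹·m⁻²·s³·A²) = kg·m²·s⁻¹·A⁻¹.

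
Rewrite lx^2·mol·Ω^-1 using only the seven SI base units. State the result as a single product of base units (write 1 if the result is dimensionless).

kg⁻¹·m⁻⁶·s³·A²·mol·cd²

lx = lm/m² (illuminance = luminous flux per area),
    = m⁻²·cd.
So lx² = m⁻⁴·cd².
Ω = V/A (resistance = voltage per current),
    = kg·m²·s⁻³·A⁻².
So Ω⁻¹ = kg⁻¹·m⁻²·s³·A².
Combining: lx²·mol·Ω⁻¹ = (m⁻⁴·cd²) · mol · (kg⁻¹·m⁻²·s³·A²) = kg⁻¹·m⁻⁶·s³·A²·mol·cd².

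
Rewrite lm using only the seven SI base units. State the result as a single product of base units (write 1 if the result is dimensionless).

cd

lm = cd.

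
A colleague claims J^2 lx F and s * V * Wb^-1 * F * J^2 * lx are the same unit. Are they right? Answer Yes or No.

Left side:
  J = N·m (work = force × distance),
      = kg·m²·s⁻².
  So J² = kg²·m⁴·s⁻⁴.
  lx = lm/m² (illuminance = luminous flux per area),
      = m⁻²·cd.
  F = C/V (capacitance = charge per voltage),
      = A·s/(kg·m²·s⁻³·A⁻¹) (substituting C and V),
      = kg⁻¹·m⁻²·s⁴·A².
  Combining: J²·lx·F = (kg²·m⁴·s⁻⁴) · (m⁻²·cd) · (kg⁻¹·m⁻²·s⁴·A²) = kg·A²·cd.
Right side:
  V = kg·m²·s⁻³·A⁻¹.
  Wb = kg·m²·s⁻²·A⁻¹.
  So Wb⁻¹ = kg⁻¹·m⁻²·s²·A.
  F = kg⁻¹·m⁻²·s⁴·A².
  J = kg·m²·s⁻².
  So J² = kg²·m⁴·s⁻⁴.
  lx = m⁻²·cd.
  Combining: s·V·Wb⁻¹·F·J²·lx = s · (kg·m²·s⁻³·A⁻¹) · (kg⁻¹·m⁻²·s²·A) · (kg⁻¹·m⁻²·s⁴·A²) · (kg²·m⁴·s⁻⁴) · (m⁻²·cd) = kg·A²·cd.
Both reduce to kg·A²·cd.

Yes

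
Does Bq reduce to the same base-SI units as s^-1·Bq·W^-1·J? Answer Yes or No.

Yes

Left side:
  Bq = s⁻¹.
Right side:
  Bq = s⁻¹.
  W = kg·m²·s⁻³.
  So W⁻¹ = kg⁻¹·m⁻²·s³.
  J = kg·m²·s⁻².
  Combining: s⁻¹·Bq·W⁻¹·J = s⁻¹ · s⁻¹ · (kg⁻¹·m⁻²·s³) · (kg·m²·s⁻²) = s⁻¹.
Both reduce to s⁻¹.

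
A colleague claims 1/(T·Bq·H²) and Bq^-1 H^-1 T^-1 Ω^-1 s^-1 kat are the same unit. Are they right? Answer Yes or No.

Left side:
  T = Wb/m² (flux density = flux per area),
      = kg·s⁻²·A⁻¹.
  So T⁻¹ = kg⁻¹·s²·A.
  Bq = 1/s = s⁻¹ (activity is decays per second).
  So Bq⁻¹ = s.
  H = Wb/A (inductance = flux per current),
      = kg·m²·s⁻²·A⁻².
  So H⁻² = kg⁻²·m⁻⁴·s⁴·A⁴.
  Combining: T⁻¹·Bq⁻¹·H⁻² = (kg⁻¹·s²·A) · s · (kg⁻²·m⁻⁴·s⁴·A⁴) = kg⁻³·m⁻⁴·s⁷·A⁵.
Right side:
  Bq = 1/s = s⁻¹ (activity is decays per second).
  So Bq⁻¹ = s.
  H = Wb/A (inductance = flux per current),
      = kg·m²·s⁻²·A⁻².
  So H⁻¹ = kg⁻¹·m⁻²·s²·A².
  T = Wb/m² (flux density = flux per area),
      = kg·s⁻²·A⁻¹.
  So T⁻¹ = kg⁻¹·s²·A.
  Ω = V/A (resistance = voltage per current),
      = kg·m²·s⁻³·A⁻².
  So Ω⁻¹ = kg⁻¹·m⁻²·s³·A².
  kat = mol/s = s⁻¹·mol (catalytic activity).
  Combining: Bq⁻¹·H⁻¹·T⁻¹·Ω⁻¹·s⁻¹·kat = s · (kg⁻¹·m⁻²·s²·A²) · (kg⁻¹·s²·A) · (kg⁻¹·m⁻²·s³·A²) · s⁻¹ · (s⁻¹·mol) = kg⁻³·m⁻⁴·s⁶·A⁵·mol.
Left is kg⁻³·m⁻⁴·s⁷·A⁵; right is kg⁻³·m⁻⁴·s⁶·A⁵·mol — different.

No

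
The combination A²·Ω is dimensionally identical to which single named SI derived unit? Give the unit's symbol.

Ω = V/A (resistance = voltage per current),
    = kg·m²·s⁻³·A⁻².
Combining: A²·Ω = A² · (kg·m²·s⁻³·A⁻²) = kg·m²·s⁻³.
kg·m²·s⁻³ is the base-SI form of the watt.

W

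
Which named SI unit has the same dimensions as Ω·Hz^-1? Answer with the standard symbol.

Ω = kg·m²·s⁻³·A⁻².
Hz = s⁻¹.
So Hz⁻¹ = s.
Combining: Ω·Hz⁻¹ = (kg·m²·s⁻³·A⁻²) · s = kg·m²·s⁻²·A⁻².
kg·m²·s⁻²·A⁻² is the base-SI form of the henry.

H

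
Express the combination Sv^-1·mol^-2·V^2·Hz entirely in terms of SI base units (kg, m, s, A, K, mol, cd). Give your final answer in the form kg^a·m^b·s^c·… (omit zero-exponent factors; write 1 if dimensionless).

kg²·m²·s⁻⁵·A⁻²·mol⁻²

Sv = m²·s⁻².
So Sv⁻¹ = m⁻²·s².
V = kg·m²·s⁻³·A⁻¹.
So V² = kg²·m⁴·s⁻⁶·A⁻².
Hz = s⁻¹.
Combining: Sv⁻¹·mol⁻²·V²·Hz = (m⁻²·s²) · mol⁻² · (kg²·m⁴·s⁻⁶·A⁻²) · s⁻¹ = kg²·m²·s⁻⁵·A⁻²·mol⁻².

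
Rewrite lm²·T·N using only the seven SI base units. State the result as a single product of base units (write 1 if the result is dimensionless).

kg²·m·s⁻⁴·A⁻¹·cd²

lm = cd·sr = cd (luminous flux; sr is dimensionless).
So lm² = cd².
T = Wb/m² (flux density = flux per area),
    = kg·s⁻²·A⁻¹.
N = kg·m/s² = kg·m·s⁻² (force = mass × acceleration).
Combining: lm²·T·N = cd² · (kg·s⁻²·A⁻¹) · (kg·m·s⁻²) = kg²·m·s⁻⁴·A⁻¹·cd².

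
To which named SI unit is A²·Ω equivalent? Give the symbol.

W

Ω = kg·m²·s⁻³·A⁻².
Combining: A²·Ω = A² · (kg·m²·s⁻³·A⁻²) = kg·m²·s⁻³.
kg·m²·s⁻³ is the base-SI form of the watt.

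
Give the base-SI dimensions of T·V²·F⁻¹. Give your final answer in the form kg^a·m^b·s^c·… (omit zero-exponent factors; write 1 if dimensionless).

kg⁴·m⁶·s⁻¹²·A⁻⁵

T = Wb/m² (flux density = flux per area),
    = kg·s⁻²·A⁻¹.
V = W/A (potential = power per current),
    = kg·m²·s⁻³·A⁻¹.
So V² = kg²·m⁴·s⁻⁶·A⁻².
F = C/V (capacitance = charge per voltage),
    = A·s/(kg·m²·s⁻³·A⁻¹) (substituting C and V),
    = kg⁻¹·m⁻²·s⁴·A².
So F⁻¹ = kg·m²·s⁻⁴·A⁻².
Combining: T·V²·F⁻¹ = (kg·s⁻²·A⁻¹) · (kg²·m⁴·s⁻⁶·A⁻²) · (kg·m²·s⁻⁴·A⁻²) = kg⁴·m⁶·s⁻¹²·A⁻⁵.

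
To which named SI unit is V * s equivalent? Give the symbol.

Wb

V = kg·m²·s⁻³·A⁻¹.
Combining: V·s = (kg·m²·s⁻³·A⁻¹) · s = kg·m²·s⁻²·A⁻¹.
kg·m²·s⁻²·A⁻¹ is the base-SI form of the weber.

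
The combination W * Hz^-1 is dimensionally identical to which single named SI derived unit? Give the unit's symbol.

J

W = kg·m²·s⁻³.
Hz = s⁻¹.
So Hz⁻¹ = s.
Combining: W·Hz⁻¹ = (kg·m²·s⁻³) · s = kg·m²·s⁻².
kg·m²·s⁻² is the base-SI form of the joule.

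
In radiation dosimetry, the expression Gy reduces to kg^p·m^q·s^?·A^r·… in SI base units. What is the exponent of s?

Gy = m²·s⁻².
The exponent of s is -2.

-2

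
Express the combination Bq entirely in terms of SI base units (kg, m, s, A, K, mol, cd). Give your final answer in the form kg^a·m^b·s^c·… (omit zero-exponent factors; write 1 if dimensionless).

s⁻¹

Bq = 1/s = s⁻¹ (activity is decays per second).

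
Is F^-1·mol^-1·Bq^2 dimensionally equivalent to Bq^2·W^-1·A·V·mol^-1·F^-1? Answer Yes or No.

Yes

Left side:
  F = C/V (capacitance = charge per voltage),
      = A·s/(kg·m²·s⁻³·A⁻¹) (substituting C and V),
      = kg⁻¹·m⁻²·s⁴·A².
  So F⁻¹ = kg·m²·s⁻⁴·A⁻².
  Bq = 1/s = s⁻¹ (activity is decays per second).
  So Bq² = s⁻².
  Combining: F⁻¹·mol⁻¹·Bq² = (kg·m²·s⁻⁴·A⁻²) · mol⁻¹ · s⁻² = kg·m²·s⁻⁶·A⁻²·mol⁻¹.
Right side:
  Bq = 1/s = s⁻¹ (activity is decays per second).
  So Bq² = s⁻².
  W = J/s (power = energy per time),
      = kg·m²·s⁻³.
  So W⁻¹ = kg⁻¹·m⁻²·s³.
  V = W/A (potential = power per current),
      = kg·m²·s⁻³·A⁻¹.
  F = C/V (capacitance = charge per voltage),
      = A·s/(kg·m²·s⁻³·A⁻¹) (substituting C and V),
      = kg⁻¹·m⁻²·s⁴·A².
  So F⁻¹ = kg·m²·s⁻⁴·A⁻².
  Combining: Bq²·W⁻¹·A·V·mol⁻¹·F⁻¹ = s⁻² · (kg⁻¹·m⁻²·s³) · A · (kg·m²·s⁻³·A⁻¹) · mol⁻¹ · (kg·m²·s⁻⁴·A⁻²) = kg·m²·s⁻⁶·A⁻²·mol⁻¹.
Both reduce to kg·m²·s⁻⁶·A⁻²·mol⁻¹.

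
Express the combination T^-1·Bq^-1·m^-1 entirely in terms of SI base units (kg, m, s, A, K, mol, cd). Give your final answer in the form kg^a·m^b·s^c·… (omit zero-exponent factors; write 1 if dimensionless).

kg⁻¹·m⁻¹·s³·A

T = kg·s⁻²·A⁻¹.
So T⁻¹ = kg⁻¹·s²·A.
Bq = s⁻¹.
So Bq⁻¹ = s.
Combining: T⁻¹·Bq⁻¹·m⁻¹ = (kg⁻¹·s²·A) · s · m⁻¹ = kg⁻¹·m⁻¹·s³·A.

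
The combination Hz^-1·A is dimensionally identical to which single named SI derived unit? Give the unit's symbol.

Hz = 1/s = s⁻¹ (frequency is cycles per second).
So Hz⁻¹ = s.
Combining: Hz⁻¹·A = s · A = s·A.
s·A is the base-SI form of the coulomb.

C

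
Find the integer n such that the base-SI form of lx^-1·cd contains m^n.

lx = lm/m² (illuminance = luminous flux per area),
    = m⁻²·cd.
So lx⁻¹ = m²·cd⁻¹.
Combining: lx⁻¹·cd = (m²·cd⁻¹) · cd = m².
The exponent of m is 2.

2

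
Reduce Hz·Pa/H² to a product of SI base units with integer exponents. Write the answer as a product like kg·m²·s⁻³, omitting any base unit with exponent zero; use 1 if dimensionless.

kg⁻¹·m⁻⁵·s·A⁴

H = Wb/A (inductance = flux per current),
    = kg·m²·s⁻²·A⁻².
So H⁻² = kg⁻²·m⁻⁴·s⁴·A⁴.
Hz = 1/s = s⁻¹ (frequency is cycles per second).
Pa = N/m² (pressure = force per area),
    = kg·m⁻¹·s⁻².
Combining: H⁻²·Hz·Pa = (kg⁻²·m⁻⁴·s⁴·A⁴) · s⁻¹ · (kg·m⁻¹·s⁻²) = kg⁻¹·m⁻⁵·s·A⁴.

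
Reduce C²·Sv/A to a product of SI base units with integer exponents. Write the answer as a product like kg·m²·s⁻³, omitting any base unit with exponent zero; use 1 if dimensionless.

C = s·A.
So C² = s²·A².
Sv = m²·s⁻².
Combining: C²·Sv·A⁻¹ = (s²·A²) · (m²·s⁻²) · A⁻¹ = m²·A.

m²·A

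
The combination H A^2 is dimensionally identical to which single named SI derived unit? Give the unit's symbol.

H = kg·m²·s⁻²·A⁻².
Combining: H·A² = (kg·m²·s⁻²·A⁻²) · A² = kg·m²·s⁻².
kg·m²·s⁻² is the base-SI form of the joule.

J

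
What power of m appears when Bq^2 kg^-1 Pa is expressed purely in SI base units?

Bq = 1/s = s⁻¹ (activity is decays per second).
So Bq² = s⁻².
Pa = N/m² (pressure = force per area),
    = kg·m⁻¹·s⁻².
Combining: Bq²·kg⁻¹·Pa = s⁻² · kg⁻¹ · (kg·m⁻¹·s⁻²) = m⁻¹·s⁻⁴.
The exponent of m is -1.

-1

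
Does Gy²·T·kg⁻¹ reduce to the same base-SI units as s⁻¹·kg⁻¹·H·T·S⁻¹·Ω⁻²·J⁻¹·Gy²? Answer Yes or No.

No

Left side:
  Gy = J/kg (absorbed dose = energy per mass),
      = m²·s⁻².
  So Gy² = m⁴·s⁻⁴.
  T = Wb/m² (flux density = flux per area),
      = kg·s⁻²·A⁻¹.
  Combining: Gy²·T·kg⁻¹ = (m⁴·s⁻⁴) · (kg·s⁻²·A⁻¹) · kg⁻¹ = m⁴·s⁻⁶·A⁻¹.
Right side:
  H = Wb/A (inductance = flux per current),
      = kg·m²·s⁻²·A⁻².
  T = Wb/m² (flux density = flux per area),
      = kg·s⁻²·A⁻¹.
  S = 1/Ω (conductance is reciprocal resistance),
      = kg⁻¹·m⁻²·s³·A².
  So S⁻¹ = kg·m²·s⁻³·A⁻².
  Ω = V/A (resistance = voltage per current),
      = kg·m²·s⁻³·A⁻².
  So Ω⁻² = kg⁻²·m⁻⁴·s⁶·A⁴.
  J = N·m (work = force × distance),
      = kg·m²·s⁻².
  So J⁻¹ = kg⁻¹·m⁻²·s².
  Gy = J/kg (absorbed dose = energy per mass),
      = m²·s⁻².
  So Gy² = m⁴·s⁻⁴.
  Combining: s⁻¹·kg⁻¹·H·T·S⁻¹·Ω⁻²·J⁻¹·Gy² = s⁻¹ · kg⁻¹ · (kg·m²·s⁻²·A⁻²) · (kg·s⁻²·A⁻¹) · (kg·m²·s⁻³·A⁻²) · (kg⁻²·m⁻⁴·s⁶·A⁴) · (kg⁻¹·m⁻²·s²) · (m⁴·s⁻⁴) = kg⁻¹·m²·s⁻⁴·A⁻¹.
Left is m⁴·s⁻⁶·A⁻¹; right is kg⁻¹·m²·s⁻⁴·A⁻¹ — different.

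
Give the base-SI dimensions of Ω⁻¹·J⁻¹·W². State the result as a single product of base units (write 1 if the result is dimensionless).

s⁻¹·A²

Ω = V/A (resistance = voltage per current),
    = kg·m²·s⁻³·A⁻².
So Ω⁻¹ = kg⁻¹·m⁻²·s³·A².
J = N·m (work = force × distance),
    = kg·m²·s⁻².
So J⁻¹ = kg⁻¹·m⁻²·s².
W = J/s (power = energy per time),
    = kg·m²·s⁻³.
So W² = kg²·m⁴·s⁻⁶.
Combining: Ω⁻¹·J⁻¹·W² = (kg⁻¹·m⁻²·s³·A²) · (kg⁻¹·m⁻²·s²) · (kg²·m⁴·s⁻⁶) = s⁻¹·A².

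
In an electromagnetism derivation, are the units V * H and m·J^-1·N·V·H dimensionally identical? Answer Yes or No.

Yes

Left side:
  V = W/A (potential = power per current),
      = kg·m²·s⁻³·A⁻¹.
  H = Wb/A (inductance = flux per current),
      = kg·m²·s⁻²·A⁻².
  Combining: V·H = (kg·m²·s⁻³·A⁻¹) · (kg·m²·s⁻²·A⁻²) = kg²·m⁴·s⁻⁵·A⁻³.
Right side:
  J = N·m (work = force × distance),
      = kg·m²·s⁻².
  So J⁻¹ = kg⁻¹·m⁻²·s².
  N = kg·m/s² = kg·m·s⁻² (force = mass × acceleration).
  V = W/A (potential = power per current),
      = kg·m²·s⁻³·A⁻¹.
  H = Wb/A (inductance = flux per current),
      = kg·m²·s⁻²·A⁻².
  Combining: m·J⁻¹·N·V·H = m · (kg⁻¹·m⁻²·s²) · (kg·m·s⁻²) · (kg·m²·s⁻³·A⁻¹) · (kg·m²·s⁻²·A⁻²) = kg²·m⁴·s⁻⁵·A⁻³.
Both reduce to kg²·m⁴·s⁻⁵·A⁻³.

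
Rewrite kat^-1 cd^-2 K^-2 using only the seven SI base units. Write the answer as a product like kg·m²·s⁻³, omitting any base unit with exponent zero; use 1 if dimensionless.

kat = mol/s = s⁻¹·mol (catalytic activity).
So kat⁻¹ = s·mol⁻¹.
Combining: kat⁻¹·cd⁻²·K⁻² = (s·mol⁻¹) · cd⁻² · K⁻² = s·K⁻²·mol⁻¹·cd⁻².

s·K⁻²·mol⁻¹·cd⁻²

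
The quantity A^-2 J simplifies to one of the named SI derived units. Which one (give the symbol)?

J = N·m (work = force × distance),
    = kg·m²·s⁻².
Combining: A⁻²·J = A⁻² · (kg·m²·s⁻²) = kg·m²·s⁻²·A⁻².
kg·m²·s⁻²·A⁻² is the base-SI form of the henry.

H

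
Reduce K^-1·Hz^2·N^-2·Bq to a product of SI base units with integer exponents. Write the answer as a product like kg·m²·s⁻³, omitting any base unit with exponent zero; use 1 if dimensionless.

kg⁻²·m⁻²·s·K⁻¹

Hz = 1/s = s⁻¹ (frequency is cycles per second).
So Hz² = s⁻².
N = kg·m/s² = kg·m·s⁻² (force = mass × acceleration).
So N⁻² = kg⁻²·m⁻²·s⁴.
Bq = 1/s = s⁻¹ (activity is decays per second).
Combining: K⁻¹·Hz²·N⁻²·Bq = K⁻¹ · s⁻² · (kg⁻²·m⁻²·s⁴) · s⁻¹ = kg⁻²·m⁻²·s·K⁻¹.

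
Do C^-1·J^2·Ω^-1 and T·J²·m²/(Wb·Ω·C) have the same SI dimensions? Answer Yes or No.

Yes

Left side:
  C = A·s = s·A (charge = current × time).
  So C⁻¹ = s⁻¹·A⁻¹.
  J = N·m (work = force × distance),
      = kg·m²·s⁻².
  So J² = kg²·m⁴·s⁻⁴.
  Ω = V/A (resistance = voltage per current),
      = kg·m²·s⁻³·A⁻².
  So Ω⁻¹ = kg⁻¹·m⁻²·s³·A².
  Combining: C⁻¹·J²·Ω⁻¹ = (s⁻¹·A⁻¹) · (kg²·m⁴·s⁻⁴) · (kg⁻¹·m⁻²·s³·A²) = kg·m²·s⁻²·A.
Right side:
  Wb = kg·m²·s⁻²·A⁻¹.
  So Wb⁻¹ = kg⁻¹·m⁻²·s²·A.
  T = kg·s⁻²·A⁻¹.
  Ω = kg·m²·s⁻³·A⁻².
  So Ω⁻¹ = kg⁻¹·m⁻²·s³·A².
  C = s·A.
  So C⁻¹ = s⁻¹·A⁻¹.
  J = kg·m²·s⁻².
  So J² = kg²·m⁴·s⁻⁴.
  Combining: Wb⁻¹·T·Ω⁻¹·C⁻¹·J²·m² = (kg⁻¹·m⁻²·s²·A) · (kg·s⁻²·A⁻¹) · (kg⁻¹·m⁻²·s³·A²) · (s⁻¹·A⁻¹) · (kg²·m⁴·s⁻⁴) · m² = kg·m²·s⁻²·A.
Both reduce to kg·m²·s⁻²·A.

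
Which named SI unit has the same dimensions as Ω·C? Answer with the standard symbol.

Wb

Ω = V/A (resistance = voltage per current),
    = kg·m²·s⁻³·A⁻².
C = A·s = s·A (charge = current × time).
Combining: Ω·C = (kg·m²·s⁻³·A⁻²) · (s·A) = kg·m²·s⁻²·A⁻¹.
kg·m²·s⁻²·A⁻¹ is the base-SI form of the weber.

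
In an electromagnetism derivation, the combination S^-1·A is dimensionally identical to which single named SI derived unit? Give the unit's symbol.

V

S = 1/Ω (conductance is reciprocal resistance),
    = kg⁻¹·m⁻²·s³·A².
So S⁻¹ = kg·m²·s⁻³·A⁻².
Combining: S⁻¹·A = (kg·m²·s⁻³·A⁻²) · A = kg·m²·s⁻³·A⁻¹.
kg·m²·s⁻³·A⁻¹ is the base-SI form of the volt.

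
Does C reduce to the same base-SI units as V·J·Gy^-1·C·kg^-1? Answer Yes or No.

No

Left side:
  C = A·s = s·A (charge = current × time).
Right side:
  V = W/A (potential = power per current),
      = kg·m²·s⁻³·A⁻¹.
  J = N·m (work = force × distance),
      = kg·m²·s⁻².
  Gy = J/kg (absorbed dose = energy per mass),
      = m²·s⁻².
  So Gy⁻¹ = m⁻²·s².
  C = A·s = s·A (charge = current × time).
  Combining: V·J·Gy⁻¹·C·kg⁻¹ = (kg·m²·s⁻³·A⁻¹) · (kg·m²·s⁻²) · (m⁻²·s²) · (s·A) · kg⁻¹ = kg·m²·s⁻².
Left is s·A; right is kg·m²·s⁻² — different.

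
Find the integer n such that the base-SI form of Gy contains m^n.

Gy = J/kg (absorbed dose = energy per mass),
    = m²·s⁻².
The exponent of m is 2.

2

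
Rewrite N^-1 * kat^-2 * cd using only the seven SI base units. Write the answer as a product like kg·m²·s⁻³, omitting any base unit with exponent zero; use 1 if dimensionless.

N = kg·m·s⁻².
So N⁻¹ = kg⁻¹·m⁻¹·s².
kat = s⁻¹·mol.
So kat⁻² = s²·mol⁻².
Combining: N⁻¹·kat⁻²·cd = (kg⁻¹·m⁻¹·s²) · (s²·mol⁻²) · cd = kg⁻¹·m⁻¹·s⁴·mol⁻²·cd.

kg⁻¹·m⁻¹·s⁴·mol⁻²·cd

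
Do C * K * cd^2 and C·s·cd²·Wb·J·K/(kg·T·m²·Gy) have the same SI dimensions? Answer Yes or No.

Left side:
  C = A·s = s·A (charge = current × time).
  Combining: C·K·cd² = (s·A) · K · cd² = s·A·K·cd².
Right side:
  C = s·A.
  Wb = kg·m²·s⁻²·A⁻¹.
  J = kg·m²·s⁻².
  T = kg·s⁻²·A⁻¹.
  So T⁻¹ = kg⁻¹·s²·A.
  Gy = m²·s⁻².
  So Gy⁻¹ = m⁻²·s².
  Combining: C·kg⁻¹·s·cd²·Wb·J·T⁻¹·m⁻²·K·Gy⁻¹ = (s·A) · kg⁻¹ · s · cd² · (kg·m²·s⁻²·A⁻¹) · (kg·m²·s⁻²) · (kg⁻¹·s²·A) · m⁻² · K · (m⁻²·s²) = s²·A·K·cd².
Left is s·A·K·cd²; right is s²·A·K·cd² — different.

No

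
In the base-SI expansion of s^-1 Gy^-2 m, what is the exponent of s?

Gy = m²·s⁻².
So Gy⁻² = m⁻⁴·s⁴.
Combining: s⁻¹·Gy⁻²·m = s⁻¹ · (m⁻⁴·s⁴) · m = m⁻³·s³.
The exponent of s is 3.

3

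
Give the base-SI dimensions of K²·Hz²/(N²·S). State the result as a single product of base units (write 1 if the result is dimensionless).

kg⁻¹·s⁻¹·A⁻²·K²

N = kg·m·s⁻².
So N⁻² = kg⁻²·m⁻²·s⁴.
Hz = s⁻¹.
So Hz² = s⁻².
S = kg⁻¹·m⁻²·s³·A².
So S⁻¹ = kg·m²·s⁻³·A⁻².
Combining: K²·N⁻²·Hz²·S⁻¹ = K² · (kg⁻²·m⁻²·s⁴) · s⁻² · (kg·m²·s⁻³·A⁻²) = kg⁻¹·s⁻¹·A⁻²·K².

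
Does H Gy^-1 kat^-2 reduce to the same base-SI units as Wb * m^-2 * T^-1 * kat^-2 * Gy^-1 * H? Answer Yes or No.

Yes

Left side:
  H = kg·m²·s⁻²·A⁻².
  Gy = m²·s⁻².
  So Gy⁻¹ = m⁻²·s².
  kat = s⁻¹·mol.
  So kat⁻² = s²·mol⁻².
  Combining: H·Gy⁻¹·kat⁻² = (kg·m²·s⁻²·A⁻²) · (m⁻²·s²) · (s²·mol⁻²) = kg·s²·A⁻²·mol⁻².
Right side:
  Wb = V·s (flux: a volt is a weber per second),
      = kg·m²·s⁻²·A⁻¹.
  T = Wb/m² (flux density = flux per area),
      = kg·s⁻²·A⁻¹.
  So T⁻¹ = kg⁻¹·s²·A.
  kat = mol/s = s⁻¹·mol (catalytic activity).
  So kat⁻² = s²·mol⁻².
  Gy = J/kg (absorbed dose = energy per mass),
      = m²·s⁻².
  So Gy⁻¹ = m⁻²·s².
  H = Wb/A (inductance = flux per current),
      = kg·m²·s⁻²·A⁻².
  Combining: Wb·m⁻²·T⁻¹·kat⁻²·Gy⁻¹·H = (kg·m²·s⁻²·A⁻¹) · m⁻² · (kg⁻¹·s²·A) · (s²·mol⁻²) · (m⁻²·s²) · (kg·m²·s⁻²·A⁻²) = kg·s²·A⁻²·mol⁻².
Both reduce to kg·s²·A⁻²·mol⁻².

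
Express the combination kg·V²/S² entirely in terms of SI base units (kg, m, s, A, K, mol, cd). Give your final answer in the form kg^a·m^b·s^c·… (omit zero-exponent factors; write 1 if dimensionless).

kg⁵·m⁸·s⁻¹²·A⁻⁶

S = 1/Ω (conductance is reciprocal resistance),
    = kg⁻¹·m⁻²·s³·A².
So S⁻² = kg²·m⁴·s⁻⁶·A⁻⁴.
V = W/A (potential = power per current),
    = kg·m²·s⁻³·A⁻¹.
So V² = kg²·m⁴·s⁻⁶·A⁻².
Combining: kg·S⁻²·V² = kg · (kg²·m⁴·s⁻⁶·A⁻⁴) · (kg²·m⁴·s⁻⁶·A⁻²) = kg⁵·m⁸·s⁻¹²·A⁻⁶.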